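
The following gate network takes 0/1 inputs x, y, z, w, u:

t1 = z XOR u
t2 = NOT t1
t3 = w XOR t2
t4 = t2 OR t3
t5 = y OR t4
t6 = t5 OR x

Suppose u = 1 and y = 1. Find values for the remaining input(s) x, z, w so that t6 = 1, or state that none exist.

x=0, z=1, w=1

t6 = t5 OR x must be 1, so at least one of t5, x is 1.
Check with u = 1 and y = 1 and x=0, z=1, w=1:
t1 = z XOR u = 1 XOR 1 = 0
t2 = NOT t1 = NOT 0 = 1
t3 = w XOR t2 = 1 XOR 1 = 0
t4 = t2 OR t3 = 1 OR 0 = 1
t5 = y OR t4 = 1 OR 1 = 1
t6 = t5 OR x = 1 OR 0 = 1
So t6 = 1.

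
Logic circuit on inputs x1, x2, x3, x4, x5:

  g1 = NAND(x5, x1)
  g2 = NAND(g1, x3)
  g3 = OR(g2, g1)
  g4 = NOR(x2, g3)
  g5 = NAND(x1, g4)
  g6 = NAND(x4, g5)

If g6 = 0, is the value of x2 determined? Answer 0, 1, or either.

Both values of x2 occur among assignments with g6 = 0:
  x2=0: x1=0, x2=0, x3=0, x4=1, x5=0
  x2=1: x1=0, x2=1, x3=0, x4=1, x5=0

either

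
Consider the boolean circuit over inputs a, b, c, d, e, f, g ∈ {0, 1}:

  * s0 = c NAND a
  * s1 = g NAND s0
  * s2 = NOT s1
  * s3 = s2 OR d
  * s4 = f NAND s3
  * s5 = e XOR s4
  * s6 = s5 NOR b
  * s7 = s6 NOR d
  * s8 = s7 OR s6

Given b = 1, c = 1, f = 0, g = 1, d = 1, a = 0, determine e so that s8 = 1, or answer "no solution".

no solution exists

With b = 1, c = 1, f = 0, g = 1, d = 1, a = 0 fixed, none of the 2 settings of e give s8 = 1.
For example, with e=1:
s0 = c NAND a = 1 NAND 0 = 1
s1 = g NAND s0 = 1 NAND 1 = 0
s2 = NOT s1 = NOT 0 = 1
s3 = s2 OR d = 1 OR 1 = 1
s4 = f NAND s3 = 0 NAND 1 = 1
s5 = e XOR s4 = 1 XOR 1 = 0
s6 = s5 NOR b = 0 NOR 1 = 0
s7 = s6 NOR d = 0 NOR 1 = 0
s8 = s7 OR s6 = 0 OR 0 = 0
giving s8 = 0 ≠ 1.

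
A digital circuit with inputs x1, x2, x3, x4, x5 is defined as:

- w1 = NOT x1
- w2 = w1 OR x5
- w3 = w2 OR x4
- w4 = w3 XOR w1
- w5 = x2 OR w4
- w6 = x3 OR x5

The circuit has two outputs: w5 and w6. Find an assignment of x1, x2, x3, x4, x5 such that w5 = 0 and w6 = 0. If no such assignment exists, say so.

Check with x1=0, x2=0, x3=0, x4=1, x5=0:
w1 = NOT x1 = NOT 0 = 1
w2 = w1 OR x5 = 1 OR 0 = 1
w3 = w2 OR x4 = 1 OR 1 = 1
w4 = w3 XOR w1 = 1 XOR 1 = 0
w5 = x2 OR w4 = 0 OR 0 = 0
w6 = x3 OR x5 = 0 OR 0 = 0
So w5 = 0 and w6 = 0.

x1=0, x2=0, x3=0, x4=1, x5=0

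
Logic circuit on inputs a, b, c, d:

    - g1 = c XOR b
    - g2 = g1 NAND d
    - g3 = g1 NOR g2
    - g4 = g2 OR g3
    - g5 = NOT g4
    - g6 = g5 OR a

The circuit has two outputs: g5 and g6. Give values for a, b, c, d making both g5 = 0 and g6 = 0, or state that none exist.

Check with a=0, b=0, c=0, d=1:
g1 = c XOR b = 0 XOR 0 = 0
g2 = g1 NAND d = 0 NAND 1 = 1
g3 = g1 NOR g2 = 0 NOR 1 = 0
g4 = g2 OR g3 = 1 OR 0 = 1
g5 = NOT g4 = NOT 1 = 0
g6 = g5 OR a = 0 OR 0 = 0
So g5 = 0 and g6 = 0.

a=0, b=0, c=0, d=1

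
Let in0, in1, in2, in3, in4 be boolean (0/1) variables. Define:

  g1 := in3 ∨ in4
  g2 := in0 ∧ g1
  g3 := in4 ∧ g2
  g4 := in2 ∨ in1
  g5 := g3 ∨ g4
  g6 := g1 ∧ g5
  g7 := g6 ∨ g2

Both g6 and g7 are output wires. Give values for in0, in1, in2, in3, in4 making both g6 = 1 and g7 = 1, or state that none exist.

Check with in0=1 in1=0 in2=1 in3=1 in4=1:
g1 = in3 ∨ in4 = 1 ∨ 1 = 1
g2 = in0 ∧ g1 = 1 ∧ 1 = 1
g3 = in4 ∧ g2 = 1 ∧ 1 = 1
g4 = in2 ∨ in1 = 1 ∨ 0 = 1
g5 = g3 ∨ g4 = 1 ∨ 1 = 1
g6 = g1 ∧ g5 = 1 ∧ 1 = 1
g7 = g6 ∨ g2 = 1 ∨ 1 = 1
So g6 = 1 and g7 = 1.

in0=1 in1=0 in2=1 in3=1 in4=1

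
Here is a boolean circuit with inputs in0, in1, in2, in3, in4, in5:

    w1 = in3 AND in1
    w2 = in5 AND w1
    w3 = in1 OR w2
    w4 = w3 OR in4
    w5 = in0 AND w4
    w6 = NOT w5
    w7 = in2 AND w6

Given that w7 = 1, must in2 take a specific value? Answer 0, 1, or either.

w7 = in2 AND w6 must be 1, so both in2 = 1 and w6 = 1.
Every assignment with w7 = 1 has in2 = 1; there are 20 such assignment(s).

1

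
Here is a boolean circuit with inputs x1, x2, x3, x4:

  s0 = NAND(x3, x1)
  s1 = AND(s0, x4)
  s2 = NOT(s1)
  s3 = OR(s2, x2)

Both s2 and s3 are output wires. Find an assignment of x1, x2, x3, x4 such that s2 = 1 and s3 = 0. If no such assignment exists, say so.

Across all 16 input combinations, none give both s2 = 1 and s3 = 0.

no solution exists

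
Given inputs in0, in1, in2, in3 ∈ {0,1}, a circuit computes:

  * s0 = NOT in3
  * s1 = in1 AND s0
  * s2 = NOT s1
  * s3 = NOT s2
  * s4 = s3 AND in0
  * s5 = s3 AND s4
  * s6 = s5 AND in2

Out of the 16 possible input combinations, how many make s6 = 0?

s6 = s5 AND in2 must be 0, so at least one of s5, in2 is 0.
Enumerating the 16 input combinations, 15 give s6 = 0 and 1 give s6 = 1.

15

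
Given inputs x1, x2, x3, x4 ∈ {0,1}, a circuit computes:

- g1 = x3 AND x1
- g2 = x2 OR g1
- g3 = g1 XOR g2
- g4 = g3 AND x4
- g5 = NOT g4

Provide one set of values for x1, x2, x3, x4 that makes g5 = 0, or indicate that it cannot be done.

x1=0 x2=1 x3=0 x4=1

g5 = NOT g4 must be 0, so g4 = 1.
g4 = g3 AND x4 must be 1, so both g3 = 1 and x4 = 1.
g3 = g1 XOR g2 must be 1, so g1 and g2 differ.
Check with x1=0 x2=1 x3=0 x4=1:
g1 = x3 AND x1 = 0 AND 0 = 0
g2 = x2 OR g1 = 1 OR 0 = 1
g3 = g1 XOR g2 = 0 XOR 1 = 1
g4 = g3 AND x4 = 1 AND 1 = 1
g5 = NOT g4 = NOT 1 = 0
So g5 = 0 as required.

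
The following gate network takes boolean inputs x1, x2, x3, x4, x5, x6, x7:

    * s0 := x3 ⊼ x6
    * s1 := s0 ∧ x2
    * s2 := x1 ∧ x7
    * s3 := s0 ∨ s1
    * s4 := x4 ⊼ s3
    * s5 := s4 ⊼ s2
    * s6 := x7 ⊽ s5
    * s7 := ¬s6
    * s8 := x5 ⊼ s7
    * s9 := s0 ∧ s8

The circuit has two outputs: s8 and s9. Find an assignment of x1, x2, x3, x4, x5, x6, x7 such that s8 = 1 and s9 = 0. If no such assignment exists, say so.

Check with x1=0 x2=1 x3=1 x4=1 x5=0 x6=1 x7=0:
s0 = x3 ⊼ x6 = 1 ⊼ 1 = 0
s1 = s0 ∧ x2 = 0 ∧ 1 = 0
s2 = x1 ∧ x7 = 0 ∧ 0 = 0
s3 = s0 ∨ s1 = 0 ∨ 0 = 0
s4 = x4 ⊼ s3 = 1 ⊼ 0 = 1
s5 = s4 ⊼ s2 = 1 ⊼ 0 = 1
s6 = x7 ⊽ s5 = 0 ⊽ 1 = 0
s7 = ¬s6 = ¬0 = 1
s8 = x5 ⊼ s7 = 0 ⊼ 1 = 1
s9 = s0 ∧ s8 = 0 ∧ 1 = 0
So s8 = 1 and s9 = 0.

x1=0 x2=1 x3=1 x4=1 x5=0 x6=1 x7=0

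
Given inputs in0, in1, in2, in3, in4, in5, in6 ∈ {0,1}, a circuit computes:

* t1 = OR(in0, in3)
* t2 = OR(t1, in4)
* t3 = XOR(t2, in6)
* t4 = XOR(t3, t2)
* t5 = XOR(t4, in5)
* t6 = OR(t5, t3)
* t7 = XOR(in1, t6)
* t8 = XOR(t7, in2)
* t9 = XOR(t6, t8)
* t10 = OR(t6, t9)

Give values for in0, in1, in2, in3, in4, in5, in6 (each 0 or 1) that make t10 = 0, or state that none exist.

in0=0, in1=0, in2=0, in3=1, in4=1, in5=1, in6=1

t10 = OR(t6, t9) must be 0, so both t6 = 0 and t9 = 0.
Check with in0=0, in1=0, in2=0, in3=1, in4=1, in5=1, in6=1:
t1 = OR(in0, in3) = OR(0, 1) = 1
t2 = OR(t1, in4) = OR(1, 1) = 1
t3 = XOR(t2, in6) = XOR(1, 1) = 0
t4 = XOR(t3, t2) = XOR(0, 1) = 1
t5 = XOR(t4, in5) = XOR(1, 1) = 0
t6 = OR(t5, t3) = OR(0, 0) = 0
t7 = XOR(in1, t6) = XOR(0, 0) = 0
t8 = XOR(t7, in2) = XOR(0, 0) = 0
t9 = XOR(t6, t8) = XOR(0, 0) = 0
t10 = OR(t6, t9) = OR(0, 0) = 0
So t10 = 0 as required.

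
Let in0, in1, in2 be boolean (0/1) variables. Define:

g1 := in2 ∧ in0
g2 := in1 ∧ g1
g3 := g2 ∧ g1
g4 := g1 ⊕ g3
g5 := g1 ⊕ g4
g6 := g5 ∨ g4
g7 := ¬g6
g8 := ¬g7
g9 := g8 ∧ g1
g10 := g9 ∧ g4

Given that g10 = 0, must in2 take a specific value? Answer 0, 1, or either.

either

Both values of in2 occur among assignments with g10 = 0:
  in2=0: in0=0, in1=0, in2=0
  in2=1: in0=0, in1=0, in2=1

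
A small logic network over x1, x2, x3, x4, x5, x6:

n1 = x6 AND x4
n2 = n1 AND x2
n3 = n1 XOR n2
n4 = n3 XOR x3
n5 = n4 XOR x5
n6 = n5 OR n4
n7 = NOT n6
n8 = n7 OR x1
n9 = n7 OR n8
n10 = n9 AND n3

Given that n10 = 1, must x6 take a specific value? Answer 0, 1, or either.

1

n10 = n9 AND n3 must be 1, so both n9 = 1 and n3 = 1.
n9 = n7 OR n8 must be 1, so at least one of n7, n8 is 1.
n3 = n1 XOR n2 must be 1, so n1 and n2 differ.
Every assignment with n10 = 1 has x6 = 1; there are 5 such assignment(s).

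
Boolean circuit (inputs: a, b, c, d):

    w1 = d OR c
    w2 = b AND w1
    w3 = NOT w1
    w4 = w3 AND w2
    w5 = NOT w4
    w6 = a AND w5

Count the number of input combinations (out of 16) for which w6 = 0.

8

w6 = a AND w5 must be 0, so at least one of a, w5 is 0.
Enumerating the 16 input combinations, 8 give w6 = 0 and 8 give w6 = 1.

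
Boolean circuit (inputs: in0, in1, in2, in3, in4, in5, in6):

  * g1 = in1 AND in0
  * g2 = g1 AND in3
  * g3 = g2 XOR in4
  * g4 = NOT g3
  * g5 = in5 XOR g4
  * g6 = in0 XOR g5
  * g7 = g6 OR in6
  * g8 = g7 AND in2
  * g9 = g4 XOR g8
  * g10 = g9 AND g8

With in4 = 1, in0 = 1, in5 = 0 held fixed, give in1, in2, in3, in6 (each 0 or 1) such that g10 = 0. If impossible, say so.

Check with in4 = 1, in0 = 1, in5 = 0 and in1=1, in2=0, in3=1, in6=0:
g1 = in1 AND in0 = 1 AND 1 = 1
g2 = g1 AND in3 = 1 AND 1 = 1
g3 = g2 XOR in4 = 1 XOR 1 = 0
g4 = NOT g3 = NOT 0 = 1
g5 = in5 XOR g4 = 0 XOR 1 = 1
g6 = in0 XOR g5 = 1 XOR 1 = 0
g7 = g6 OR in6 = 0 OR 0 = 0
g8 = g7 AND in2 = 0 AND 0 = 0
g9 = g4 XOR g8 = 1 XOR 0 = 1
g10 = g9 AND g8 = 1 AND 0 = 0
So g10 = 0.

in1=1, in2=0, in3=1, in6=0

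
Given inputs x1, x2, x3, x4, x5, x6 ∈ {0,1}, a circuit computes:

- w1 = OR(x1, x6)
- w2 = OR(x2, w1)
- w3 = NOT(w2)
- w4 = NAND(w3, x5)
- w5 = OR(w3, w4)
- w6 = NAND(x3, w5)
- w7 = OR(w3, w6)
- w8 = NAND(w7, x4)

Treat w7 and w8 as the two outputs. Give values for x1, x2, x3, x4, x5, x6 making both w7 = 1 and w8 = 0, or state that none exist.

Check with x1=1 x2=1 x3=0 x4=1 x5=0 x6=0:
w1 = OR(x1, x6) = OR(1, 0) = 1
w2 = OR(x2, w1) = OR(1, 1) = 1
w3 = NOT(w2) = NOT 1 = 0
w4 = NAND(w3, x5) = NAND(0, 0) = 1
w5 = OR(w3, w4) = OR(0, 1) = 1
w6 = NAND(x3, w5) = NAND(0, 1) = 1
w7 = OR(w3, w6) = OR(0, 1) = 1
w8 = NAND(w7, x4) = NAND(1, 1) = 0
So w7 = 1 and w8 = 0.

x1=1 x2=1 x3=0 x4=1 x5=0 x6=0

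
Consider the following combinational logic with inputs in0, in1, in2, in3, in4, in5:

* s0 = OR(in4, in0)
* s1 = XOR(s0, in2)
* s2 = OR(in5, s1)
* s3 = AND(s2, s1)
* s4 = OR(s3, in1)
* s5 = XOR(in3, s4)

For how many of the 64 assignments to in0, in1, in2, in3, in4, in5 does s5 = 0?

s5 = XOR(in3, s4) must be 0, so in3 and s4 are equal.
Enumerating the 64 input combinations, 32 give s5 = 0 and 32 give s5 = 1.

32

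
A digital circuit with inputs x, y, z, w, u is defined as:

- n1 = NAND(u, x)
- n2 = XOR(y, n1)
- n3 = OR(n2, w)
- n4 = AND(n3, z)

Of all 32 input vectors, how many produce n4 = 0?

20

n4 = AND(n3, z) must be 0, so at least one of n3, z is 0.
Enumerating the 32 input combinations, 20 give n4 = 0 and 12 give n4 = 1.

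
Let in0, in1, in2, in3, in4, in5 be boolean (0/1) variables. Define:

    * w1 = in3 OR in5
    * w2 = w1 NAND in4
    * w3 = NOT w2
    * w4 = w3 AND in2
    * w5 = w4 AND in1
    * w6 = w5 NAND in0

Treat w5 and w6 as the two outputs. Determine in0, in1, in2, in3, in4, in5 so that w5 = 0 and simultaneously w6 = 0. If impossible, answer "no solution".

no solution exists

Across all 64 input combinations, none give both w5 = 0 and w6 = 0.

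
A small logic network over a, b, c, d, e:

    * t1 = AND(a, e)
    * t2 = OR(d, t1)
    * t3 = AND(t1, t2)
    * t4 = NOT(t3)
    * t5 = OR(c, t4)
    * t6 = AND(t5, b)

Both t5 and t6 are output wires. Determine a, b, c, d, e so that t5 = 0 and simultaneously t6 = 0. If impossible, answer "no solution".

a=1, b=0, c=0, d=1, e=1

Check with a=1, b=0, c=0, d=1, e=1:
t1 = AND(a, e) = AND(1, 1) = 1
t2 = OR(d, t1) = OR(1, 1) = 1
t3 = AND(t1, t2) = AND(1, 1) = 1
t4 = NOT(t3) = NOT 1 = 0
t5 = OR(c, t4) = OR(0, 0) = 0
t6 = AND(t5, b) = AND(0, 0) = 0
So t5 = 0 and t6 = 0.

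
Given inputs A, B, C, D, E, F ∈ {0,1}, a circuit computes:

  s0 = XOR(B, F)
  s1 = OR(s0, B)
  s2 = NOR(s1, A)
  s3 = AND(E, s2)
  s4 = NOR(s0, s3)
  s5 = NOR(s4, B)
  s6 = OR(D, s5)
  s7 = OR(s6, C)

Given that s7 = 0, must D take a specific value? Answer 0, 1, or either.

s7 = OR(s6, C) must be 0, so both s6 = 0 and C = 0.
Every assignment with s7 = 0 has D = 0; there are 11 such assignment(s).

0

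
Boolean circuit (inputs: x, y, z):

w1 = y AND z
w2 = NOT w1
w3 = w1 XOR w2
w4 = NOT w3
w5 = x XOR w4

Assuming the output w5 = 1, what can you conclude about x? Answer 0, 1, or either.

w5 = x XOR w4 must be 1, so x and w4 differ.
Every assignment with w5 = 1 has x = 1; there are 4 such assignment(s).
  x=1, y=0, z=0
  x=1, y=0, z=1
  x=1, y=1, z=0
  x=1, y=1, z=1

1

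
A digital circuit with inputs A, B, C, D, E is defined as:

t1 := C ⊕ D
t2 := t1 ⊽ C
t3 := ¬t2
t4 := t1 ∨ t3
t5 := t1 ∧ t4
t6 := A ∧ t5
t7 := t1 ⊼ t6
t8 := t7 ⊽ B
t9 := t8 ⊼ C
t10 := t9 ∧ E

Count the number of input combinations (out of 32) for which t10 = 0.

t10 = t9 ∧ E must be 0, so at least one of t9, E is 0.
Enumerating the 32 input combinations, 17 give t10 = 0 and 15 give t10 = 1.

17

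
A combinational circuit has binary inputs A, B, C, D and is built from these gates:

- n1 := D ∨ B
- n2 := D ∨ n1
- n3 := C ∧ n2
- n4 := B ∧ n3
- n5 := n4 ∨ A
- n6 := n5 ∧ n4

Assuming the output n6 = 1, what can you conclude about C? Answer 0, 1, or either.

n6 = n5 ∧ n4 must be 1, so both n5 = 1 and n4 = 1.
n5 = n4 ∨ A must be 1, so at least one of n4, A is 1.
Every assignment with n6 = 1 has C = 1; there are 4 such assignment(s).
  A=0, B=1, C=1, D=0
  A=0, B=1, C=1, D=1
  A=1, B=1, C=1, D=0
  A=1, B=1, C=1, D=1

1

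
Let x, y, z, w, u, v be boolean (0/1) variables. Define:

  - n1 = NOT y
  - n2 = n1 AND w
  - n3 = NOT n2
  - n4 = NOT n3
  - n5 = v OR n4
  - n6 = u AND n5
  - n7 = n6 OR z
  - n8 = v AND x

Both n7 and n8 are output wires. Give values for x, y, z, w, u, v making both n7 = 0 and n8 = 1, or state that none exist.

x=1 y=1 z=0 w=1 u=0 v=1

Check with x=1 y=1 z=0 w=1 u=0 v=1:
n1 = NOT y = NOT 1 = 0
n2 = n1 AND w = 0 AND 1 = 0
n3 = NOT n2 = NOT 0 = 1
n4 = NOT n3 = NOT 1 = 0
n5 = v OR n4 = 1 OR 0 = 1
n6 = u AND n5 = 0 AND 1 = 0
n7 = n6 OR z = 0 OR 0 = 0
n8 = v AND x = 1 AND 1 = 1
So n7 = 0 and n8 = 1.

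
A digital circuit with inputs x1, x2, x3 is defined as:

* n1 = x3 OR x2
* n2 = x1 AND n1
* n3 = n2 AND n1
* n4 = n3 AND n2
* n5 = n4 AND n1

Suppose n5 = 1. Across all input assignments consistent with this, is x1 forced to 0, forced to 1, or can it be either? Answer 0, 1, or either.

1

n5 = n4 AND n1 must be 1, so both n4 = 1 and n1 = 1.
n4 = n3 AND n2 must be 1, so both n3 = 1 and n2 = 1.
n1 = x3 OR x2 must be 1, so at least one of x3, x2 is 1.
Every assignment with n5 = 1 has x1 = 1; there are 3 such assignment(s).
  x1=1, x2=0, x3=1
  x1=1, x2=1, x3=0
  x1=1, x2=1, x3=1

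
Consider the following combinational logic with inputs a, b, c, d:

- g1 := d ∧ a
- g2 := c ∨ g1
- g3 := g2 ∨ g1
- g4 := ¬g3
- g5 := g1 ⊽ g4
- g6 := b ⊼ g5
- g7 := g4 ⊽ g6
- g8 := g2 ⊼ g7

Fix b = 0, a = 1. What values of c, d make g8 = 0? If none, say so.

With b = 0, a = 1 fixed, none of the 4 settings of c, d give g8 = 0.
For example, with c=1, d=1:
g1 = d ∧ a = 1 ∧ 1 = 1
g2 = c ∨ g1 = 1 ∨ 1 = 1
g3 = g2 ∨ g1 = 1 ∨ 1 = 1
g4 = ¬g3 = ¬1 = 0
g5 = g1 ⊽ g4 = 1 ⊽ 0 = 0
g6 = b ⊼ g5 = 0 ⊼ 0 = 1
g7 = g4 ⊽ g6 = 0 ⊽ 1 = 0
g8 = g2 ⊼ g7 = 1 ⊼ 0 = 1
giving g8 = 1 ≠ 0.

no solution exists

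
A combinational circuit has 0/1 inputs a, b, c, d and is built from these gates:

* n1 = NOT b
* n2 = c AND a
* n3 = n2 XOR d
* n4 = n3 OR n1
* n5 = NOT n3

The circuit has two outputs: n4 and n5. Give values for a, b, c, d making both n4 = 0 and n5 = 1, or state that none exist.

Check with a=1, b=1, c=0, d=0:
n1 = NOT b = NOT 1 = 0
n2 = c AND a = 0 AND 1 = 0
n3 = n2 XOR d = 0 XOR 0 = 0
n4 = n3 OR n1 = 0 OR 0 = 0
n5 = NOT n3 = NOT 0 = 1
So n4 = 0 and n5 = 1.

a=1, b=1, c=0, d=0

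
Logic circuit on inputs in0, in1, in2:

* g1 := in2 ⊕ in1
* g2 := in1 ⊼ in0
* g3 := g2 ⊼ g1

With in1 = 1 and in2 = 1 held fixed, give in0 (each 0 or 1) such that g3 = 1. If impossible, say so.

in0=0

g3 = g2 ⊼ g1 must be 1, so at least one of g2, g1 is 0.
Check with in1 = 1 and in2 = 1 and in0=0:
g1 = in2 ⊕ in1 = 1 ⊕ 1 = 0
g2 = in1 ⊼ in0 = 1 ⊼ 0 = 1
g3 = g2 ⊼ g1 = 1 ⊼ 0 = 1
So g3 = 1.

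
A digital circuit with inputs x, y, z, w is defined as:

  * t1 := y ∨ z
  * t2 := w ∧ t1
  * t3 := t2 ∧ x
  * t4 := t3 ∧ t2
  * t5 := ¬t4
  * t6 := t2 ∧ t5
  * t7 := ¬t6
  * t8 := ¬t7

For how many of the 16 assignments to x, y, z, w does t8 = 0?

t8 = ¬t7 must be 0, so t7 = 1.
Enumerating the 16 input combinations, 13 give t8 = 0 and 3 give t8 = 1.

13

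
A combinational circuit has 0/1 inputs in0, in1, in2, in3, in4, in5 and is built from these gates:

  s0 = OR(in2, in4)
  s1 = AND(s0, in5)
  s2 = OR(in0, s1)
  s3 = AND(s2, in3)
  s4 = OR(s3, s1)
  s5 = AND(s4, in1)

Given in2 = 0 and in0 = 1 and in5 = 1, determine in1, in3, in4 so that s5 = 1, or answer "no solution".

in1=1, in3=0, in4=1

Check with in2 = 0 and in0 = 1 and in5 = 1 and in1=1, in3=0, in4=1:
s0 = OR(in2, in4) = OR(0, 1) = 1
s1 = AND(s0, in5) = AND(1, 1) = 1
s2 = OR(in0, s1) = OR(1, 1) = 1
s3 = AND(s2, in3) = AND(1, 0) = 0
s4 = OR(s3, s1) = OR(0, 1) = 1
s5 = AND(s4, in1) = AND(1, 1) = 1
So s5 = 1.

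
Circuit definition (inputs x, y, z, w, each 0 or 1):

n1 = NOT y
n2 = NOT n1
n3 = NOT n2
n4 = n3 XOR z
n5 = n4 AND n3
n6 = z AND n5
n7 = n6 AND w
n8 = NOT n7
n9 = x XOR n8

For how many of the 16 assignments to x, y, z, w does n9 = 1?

8

n9 = x XOR n8 must be 1, so x and n8 differ.
Enumerating the 16 input combinations, 8 give n9 = 1 and 8 give n9 = 0.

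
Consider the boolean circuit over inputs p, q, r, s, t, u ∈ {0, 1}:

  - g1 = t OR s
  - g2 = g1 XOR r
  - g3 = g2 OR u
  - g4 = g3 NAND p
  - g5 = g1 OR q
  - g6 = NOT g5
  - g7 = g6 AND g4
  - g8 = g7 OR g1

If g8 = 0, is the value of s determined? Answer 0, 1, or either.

g8 = g7 OR g1 must be 0, so both g7 = 0 and g1 = 0.
g7 = g6 AND g4 must be 0, so at least one of g6, g4 is 0.
g1 = t OR s must be 0, so both t = 0 and s = 0.
Every assignment with g8 = 0 has s = 0; there are 11 such assignment(s).

0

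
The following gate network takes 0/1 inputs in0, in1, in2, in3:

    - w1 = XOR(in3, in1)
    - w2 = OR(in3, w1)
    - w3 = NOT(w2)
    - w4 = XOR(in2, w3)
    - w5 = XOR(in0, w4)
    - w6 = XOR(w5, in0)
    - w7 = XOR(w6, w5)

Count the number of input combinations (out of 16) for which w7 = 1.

w7 = XOR(w6, w5) must be 1, so w6 and w5 differ.
Enumerating the 16 input combinations, 8 give w7 = 1 and 8 give w7 = 0.

8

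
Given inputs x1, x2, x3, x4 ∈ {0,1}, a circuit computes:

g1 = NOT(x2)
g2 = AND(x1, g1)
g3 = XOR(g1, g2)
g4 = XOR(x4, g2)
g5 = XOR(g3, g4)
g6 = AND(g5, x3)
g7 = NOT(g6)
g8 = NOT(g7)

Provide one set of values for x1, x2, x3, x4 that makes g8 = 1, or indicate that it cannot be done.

g8 = NOT(g7) must be 1, so g7 = 0.
g7 = NOT(g6) must be 0, so g6 = 1.
Check with x1=0 x2=1 x3=1 x4=1:
g1 = NOT(x2) = NOT 1 = 0
g2 = AND(x1, g1) = AND(0, 0) = 0
g3 = XOR(g1, g2) = XOR(0, 0) = 0
g4 = XOR(x4, g2) = XOR(1, 0) = 1
g5 = XOR(g3, g4) = XOR(0, 1) = 1
g6 = AND(g5, x3) = AND(1, 1) = 1
g7 = NOT(g6) = NOT 1 = 0
g8 = NOT(g7) = NOT 0 = 1
So g8 = 1 as required.

x1=0 x2=1 x3=1 x4=1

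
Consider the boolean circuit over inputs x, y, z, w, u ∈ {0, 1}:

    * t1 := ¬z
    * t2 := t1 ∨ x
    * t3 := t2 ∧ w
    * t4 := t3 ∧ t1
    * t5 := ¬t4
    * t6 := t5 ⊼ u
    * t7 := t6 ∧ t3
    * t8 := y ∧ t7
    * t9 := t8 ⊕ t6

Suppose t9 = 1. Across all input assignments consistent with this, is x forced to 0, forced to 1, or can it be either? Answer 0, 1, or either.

either

Both values of x occur among assignments with t9 = 1:
  x=0: x=0, y=0, z=0, w=0, u=0
  x=1: x=1, y=0, z=0, w=0, u=0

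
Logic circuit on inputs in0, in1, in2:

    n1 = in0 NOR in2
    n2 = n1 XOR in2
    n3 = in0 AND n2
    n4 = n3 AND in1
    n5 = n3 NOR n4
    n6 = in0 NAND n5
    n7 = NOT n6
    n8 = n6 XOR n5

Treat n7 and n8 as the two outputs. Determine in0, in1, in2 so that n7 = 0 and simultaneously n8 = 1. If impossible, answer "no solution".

in0=1, in1=1, in2=1

Check with in0=1, in1=1, in2=1:
n1 = in0 NOR in2 = 1 NOR 1 = 0
n2 = n1 XOR in2 = 0 XOR 1 = 1
n3 = in0 AND n2 = 1 AND 1 = 1
n4 = n3 AND in1 = 1 AND 1 = 1
n5 = n3 NOR n4 = 1 NOR 1 = 0
n6 = in0 NAND n5 = 1 NAND 0 = 1
n7 = NOT n6 = NOT 1 = 0
n8 = n6 XOR n5 = 1 XOR 0 = 1
So n7 = 0 and n8 = 1.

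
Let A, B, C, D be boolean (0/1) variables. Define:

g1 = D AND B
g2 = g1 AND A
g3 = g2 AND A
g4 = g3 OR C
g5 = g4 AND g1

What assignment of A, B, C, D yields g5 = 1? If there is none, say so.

g5 = g4 AND g1 must be 1, so both g4 = 1 and g1 = 1.
g4 = g3 OR C must be 1, so at least one of g3, C is 1.
g1 = D AND B must be 1, so both D = 1 and B = 1.
Check with A=0, B=1, C=1, D=1:
g1 = D AND B = 1 AND 1 = 1
g2 = g1 AND A = 1 AND 0 = 0
g3 = g2 AND A = 0 AND 0 = 0
g4 = g3 OR C = 0 OR 1 = 1
g5 = g4 AND g1 = 1 AND 1 = 1
So g5 = 1 as required.

A=0, B=1, C=1, D=1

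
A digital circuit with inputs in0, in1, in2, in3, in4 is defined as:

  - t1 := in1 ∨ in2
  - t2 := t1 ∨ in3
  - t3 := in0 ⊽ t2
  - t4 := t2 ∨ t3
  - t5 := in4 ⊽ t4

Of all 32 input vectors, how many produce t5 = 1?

t5 = in4 ⊽ t4 must be 1, so both in4 = 0 and t4 = 0.
Satisfying assignments:
  in0=1, in1=0, in2=0, in3=0, in4=0

1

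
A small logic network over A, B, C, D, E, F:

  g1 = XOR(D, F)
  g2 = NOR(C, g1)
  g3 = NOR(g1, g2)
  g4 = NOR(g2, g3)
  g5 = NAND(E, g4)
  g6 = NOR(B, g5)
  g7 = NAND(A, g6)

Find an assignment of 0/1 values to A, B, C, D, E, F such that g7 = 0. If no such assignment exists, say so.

A=1, B=0, C=1, D=0, E=1, F=1

g7 = NAND(A, g6) must be 0, so both A = 1 and g6 = 1.
g6 = NOR(B, g5) must be 1, so both B = 0 and g5 = 0.
g5 = NAND(E, g4) must be 0, so both E = 1 and g4 = 1.
Check with A=1, B=0, C=1, D=0, E=1, F=1:
g1 = XOR(D, F) = XOR(0, 1) = 1
g2 = NOR(C, g1) = NOR(1, 1) = 0
g3 = NOR(g1, g2) = NOR(1, 0) = 0
g4 = NOR(g2, g3) = NOR(0, 0) = 1
g5 = NAND(E, g4) = NAND(1, 1) = 0
g6 = NOR(B, g5) = NOR(0, 0) = 1
g7 = NAND(A, g6) = NAND(1, 1) = 0
So g7 = 0 as required.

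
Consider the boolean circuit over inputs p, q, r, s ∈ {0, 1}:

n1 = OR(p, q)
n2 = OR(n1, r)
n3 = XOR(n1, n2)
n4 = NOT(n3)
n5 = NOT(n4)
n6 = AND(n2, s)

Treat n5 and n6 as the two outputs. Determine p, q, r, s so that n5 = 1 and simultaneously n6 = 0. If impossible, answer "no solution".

p=0, q=0, r=1, s=0

Check with p=0, q=0, r=1, s=0:
n1 = OR(p, q) = OR(0, 0) = 0
n2 = OR(n1, r) = OR(0, 1) = 1
n3 = XOR(n1, n2) = XOR(0, 1) = 1
n4 = NOT(n3) = NOT 1 = 0
n5 = NOT(n4) = NOT 0 = 1
n6 = AND(n2, s) = AND(1, 0) = 0
So n5 = 1 and n6 = 0.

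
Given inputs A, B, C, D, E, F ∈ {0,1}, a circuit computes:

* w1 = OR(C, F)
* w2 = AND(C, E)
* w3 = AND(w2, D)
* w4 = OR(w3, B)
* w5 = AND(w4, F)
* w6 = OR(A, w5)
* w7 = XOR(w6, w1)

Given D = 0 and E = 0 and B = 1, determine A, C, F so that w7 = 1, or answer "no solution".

A=1, C=0, F=0

Check with D = 0 and E = 0 and B = 1 and A=1, C=0, F=0:
w1 = OR(C, F) = OR(0, 0) = 0
w2 = AND(C, E) = AND(0, 0) = 0
w3 = AND(w2, D) = AND(0, 0) = 0
w4 = OR(w3, B) = OR(0, 1) = 1
w5 = AND(w4, F) = AND(1, 0) = 0
w6 = OR(A, w5) = OR(1, 0) = 1
w7 = XOR(w6, w1) = XOR(1, 0) = 1
So w7 = 1.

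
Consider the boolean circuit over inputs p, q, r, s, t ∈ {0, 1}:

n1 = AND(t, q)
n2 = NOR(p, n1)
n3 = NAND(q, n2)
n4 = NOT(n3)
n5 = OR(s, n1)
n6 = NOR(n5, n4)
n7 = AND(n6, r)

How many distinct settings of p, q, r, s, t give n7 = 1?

5

n7 = AND(n6, r) must be 1, so both n6 = 1 and r = 1.
Satisfying assignments:
  p=0, q=0, r=1, s=0, t=0
  p=0, q=0, r=1, s=0, t=1
  p=1, q=0, r=1, s=0, t=0
  p=1, q=0, r=1, s=0, t=1
  p=1, q=1, r=1, s=0, t=0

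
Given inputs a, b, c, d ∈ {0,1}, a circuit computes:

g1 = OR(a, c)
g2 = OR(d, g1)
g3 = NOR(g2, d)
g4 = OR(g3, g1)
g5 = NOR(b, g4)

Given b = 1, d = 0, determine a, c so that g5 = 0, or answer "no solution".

g5 = NOR(b, g4) must be 0, so at least one of b, g4 is 1.
Check with b = 1, d = 0 and a=0, c=1:
g1 = OR(a, c) = OR(0, 1) = 1
g2 = OR(d, g1) = OR(0, 1) = 1
g3 = NOR(g2, d) = NOR(1, 0) = 0
g4 = OR(g3, g1) = OR(0, 1) = 1
g5 = NOR(b, g4) = NOR(1, 1) = 0
So g5 = 0.

a=0, c=1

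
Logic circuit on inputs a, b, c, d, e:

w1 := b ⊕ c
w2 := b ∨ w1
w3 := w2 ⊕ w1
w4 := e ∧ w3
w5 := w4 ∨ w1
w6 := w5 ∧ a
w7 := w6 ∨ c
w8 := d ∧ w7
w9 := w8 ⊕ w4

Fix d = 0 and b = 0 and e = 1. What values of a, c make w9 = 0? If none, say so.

a=0 c=1

Check with d = 0 and b = 0 and e = 1 and a=0, c=1:
w1 = b ⊕ c = 0 ⊕ 1 = 1
w2 = b ∨ w1 = 0 ∨ 1 = 1
w3 = w2 ⊕ w1 = 1 ⊕ 1 = 0
w4 = e ∧ w3 = 1 ∧ 0 = 0
w5 = w4 ∨ w1 = 0 ∨ 1 = 1
w6 = w5 ∧ a = 1 ∧ 0 = 0
w7 = w6 ∨ c = 0 ∨ 1 = 1
w8 = d ∧ w7 = 0 ∧ 1 = 0
w9 = w8 ⊕ w4 = 0 ⊕ 0 = 0
So w9 = 0.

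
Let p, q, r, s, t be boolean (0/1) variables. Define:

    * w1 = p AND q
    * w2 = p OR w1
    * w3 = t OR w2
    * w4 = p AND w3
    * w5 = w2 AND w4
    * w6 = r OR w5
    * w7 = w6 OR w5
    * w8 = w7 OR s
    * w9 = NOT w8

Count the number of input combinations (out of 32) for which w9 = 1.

w9 = NOT w8 must be 1, so w8 = 0.
w8 = w7 OR s must be 0, so both w7 = 0 and s = 0.
Satisfying assignments:
  p=0, q=0, r=0, s=0, t=0
  p=0, q=0, r=0, s=0, t=1
  p=0, q=1, r=0, s=0, t=0
  p=0, q=1, r=0, s=0, t=1

4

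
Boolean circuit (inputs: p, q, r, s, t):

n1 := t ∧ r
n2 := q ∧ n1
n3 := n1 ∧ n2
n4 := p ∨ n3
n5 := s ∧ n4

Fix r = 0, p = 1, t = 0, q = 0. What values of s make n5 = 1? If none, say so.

s=1

Check with r = 0, p = 1, t = 0, q = 0 and s=1:
n1 = t ∧ r = 0 ∧ 0 = 0
n2 = q ∧ n1 = 0 ∧ 0 = 0
n3 = n1 ∧ n2 = 0 ∧ 0 = 0
n4 = p ∨ n3 = 1 ∨ 0 = 1
n5 = s ∧ n4 = 1 ∧ 1 = 1
So n5 = 1.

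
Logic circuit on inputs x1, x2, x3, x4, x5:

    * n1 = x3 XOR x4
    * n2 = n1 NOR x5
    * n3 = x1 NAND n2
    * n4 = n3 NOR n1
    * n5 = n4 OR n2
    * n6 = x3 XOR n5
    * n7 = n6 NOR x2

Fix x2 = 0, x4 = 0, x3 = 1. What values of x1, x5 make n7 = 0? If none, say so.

x1=1, x5=0

Check with x2 = 0, x4 = 0, x3 = 1 and x1=1, x5=0:
n1 = x3 XOR x4 = 1 XOR 0 = 1
n2 = n1 NOR x5 = 1 NOR 0 = 0
n3 = x1 NAND n2 = 1 NAND 0 = 1
n4 = n3 NOR n1 = 1 NOR 1 = 0
n5 = n4 OR n2 = 0 OR 0 = 0
n6 = x3 XOR n5 = 1 XOR 0 = 1
n7 = n6 NOR x2 = 1 NOR 0 = 0
So n7 = 0.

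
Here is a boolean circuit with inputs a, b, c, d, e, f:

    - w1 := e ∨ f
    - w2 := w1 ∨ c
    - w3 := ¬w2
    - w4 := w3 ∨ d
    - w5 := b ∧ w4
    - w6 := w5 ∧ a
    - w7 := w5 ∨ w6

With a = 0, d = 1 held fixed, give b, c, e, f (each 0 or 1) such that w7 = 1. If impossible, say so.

b=1, c=0, e=1, f=1

w7 = w5 ∨ w6 must be 1, so at least one of w5, w6 is 1.
Check with a = 0, d = 1 and b=1, c=0, e=1, f=1:
w1 = e ∨ f = 1 ∨ 1 = 1
w2 = w1 ∨ c = 1 ∨ 0 = 1
w3 = ¬w2 = ¬1 = 0
w4 = w3 ∨ d = 0 ∨ 1 = 1
w5 = b ∧ w4 = 1 ∧ 1 = 1
w6 = w5 ∧ a = 1 ∧ 0 = 0
w7 = w5 ∨ w6 = 1 ∨ 0 = 1
So w7 = 1.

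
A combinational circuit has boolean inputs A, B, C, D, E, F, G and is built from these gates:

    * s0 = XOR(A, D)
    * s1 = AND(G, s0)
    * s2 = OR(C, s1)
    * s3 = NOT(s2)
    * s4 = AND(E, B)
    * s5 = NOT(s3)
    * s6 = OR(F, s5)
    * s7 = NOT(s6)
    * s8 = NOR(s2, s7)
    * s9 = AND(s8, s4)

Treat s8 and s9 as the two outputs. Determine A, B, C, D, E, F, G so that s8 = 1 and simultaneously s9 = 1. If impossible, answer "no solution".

Check with A=1 B=1 C=0 D=0 E=1 F=1 G=0:
s0 = XOR(A, D) = XOR(1, 0) = 1
s1 = AND(G, s0) = AND(0, 1) = 0
s2 = OR(C, s1) = OR(0, 0) = 0
s3 = NOT(s2) = NOT 0 = 1
s4 = AND(E, B) = AND(1, 1) = 1
s5 = NOT(s3) = NOT 1 = 0
s6 = OR(F, s5) = OR(1, 0) = 1
s7 = NOT(s6) = NOT 1 = 0
s8 = NOR(s2, s7) = NOR(0, 0) = 1
s9 = AND(s8, s4) = AND(1, 1) = 1
So s8 = 1 and s9 = 1.

A=1 B=1 C=0 D=0 E=1 F=1 G=0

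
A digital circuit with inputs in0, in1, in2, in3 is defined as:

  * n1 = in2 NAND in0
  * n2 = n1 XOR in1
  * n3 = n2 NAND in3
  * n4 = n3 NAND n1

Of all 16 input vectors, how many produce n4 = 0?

n4 = n3 NAND n1 must be 0, so both n3 = 1 and n1 = 1.
Enumerating the 16 input combinations, 9 give n4 = 0 and 7 give n4 = 1.

9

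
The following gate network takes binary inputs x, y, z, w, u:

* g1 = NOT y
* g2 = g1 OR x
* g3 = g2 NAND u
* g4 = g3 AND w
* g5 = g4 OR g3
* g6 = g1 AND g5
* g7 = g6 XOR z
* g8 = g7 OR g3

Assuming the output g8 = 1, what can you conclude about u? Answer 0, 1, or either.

either

Both values of u occur among assignments with g8 = 1:
  u=0: x=0, y=0, z=0, w=0, u=0
  u=1: x=0, y=0, z=1, w=0, u=1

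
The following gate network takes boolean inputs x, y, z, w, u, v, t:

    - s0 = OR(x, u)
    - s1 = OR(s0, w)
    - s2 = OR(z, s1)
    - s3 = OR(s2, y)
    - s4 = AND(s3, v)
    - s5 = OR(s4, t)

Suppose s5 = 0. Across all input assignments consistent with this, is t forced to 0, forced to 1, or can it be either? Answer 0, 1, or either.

0

s5 = OR(s4, t) must be 0, so both s4 = 0 and t = 0.
Every assignment with s5 = 0 has t = 0; there are 33 such assignment(s).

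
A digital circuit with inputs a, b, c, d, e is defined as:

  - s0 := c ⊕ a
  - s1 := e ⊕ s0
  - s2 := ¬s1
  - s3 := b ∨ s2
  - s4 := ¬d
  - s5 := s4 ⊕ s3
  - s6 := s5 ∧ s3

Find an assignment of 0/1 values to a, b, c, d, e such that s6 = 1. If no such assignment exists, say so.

a=0, b=1, c=0, d=1, e=1

s6 = s5 ∧ s3 must be 1, so both s5 = 1 and s3 = 1.
Check with a=0, b=1, c=0, d=1, e=1:
s0 = c ⊕ a = 0 ⊕ 0 = 0
s1 = e ⊕ s0 = 1 ⊕ 0 = 1
s2 = ¬s1 = ¬1 = 0
s3 = b ∨ s2 = 1 ∨ 0 = 1
s4 = ¬d = ¬1 = 0
s5 = s4 ⊕ s3 = 0 ⊕ 1 = 1
s6 = s5 ∧ s3 = 1 ∧ 1 = 1
So s6 = 1 as required.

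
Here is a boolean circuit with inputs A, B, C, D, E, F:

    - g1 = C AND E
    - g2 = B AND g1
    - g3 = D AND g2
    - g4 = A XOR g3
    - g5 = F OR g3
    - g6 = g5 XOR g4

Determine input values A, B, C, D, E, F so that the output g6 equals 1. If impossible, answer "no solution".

g6 = g5 XOR g4 must be 1, so g5 and g4 differ.
Check with A=1, B=0, C=1, D=0, E=1, F=0:
g1 = C AND E = 1 AND 1 = 1
g2 = B AND g1 = 0 AND 1 = 0
g3 = D AND g2 = 0 AND 0 = 0
g4 = A XOR g3 = 1 XOR 0 = 1
g5 = F OR g3 = 0 OR 0 = 0
g6 = g5 XOR g4 = 0 XOR 1 = 1
So g6 = 1 as required.

A=1, B=0, C=1, D=0, E=1, F=0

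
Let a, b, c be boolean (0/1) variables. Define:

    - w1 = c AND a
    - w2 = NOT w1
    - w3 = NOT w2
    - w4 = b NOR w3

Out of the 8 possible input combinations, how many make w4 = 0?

w4 = b NOR w3 must be 0, so at least one of b, w3 is 1.
Satisfying assignments:
  a=0, b=1, c=0
  a=0, b=1, c=1
  a=1, b=0, c=1
  a=1, b=1, c=0
  a=1, b=1, c=1

5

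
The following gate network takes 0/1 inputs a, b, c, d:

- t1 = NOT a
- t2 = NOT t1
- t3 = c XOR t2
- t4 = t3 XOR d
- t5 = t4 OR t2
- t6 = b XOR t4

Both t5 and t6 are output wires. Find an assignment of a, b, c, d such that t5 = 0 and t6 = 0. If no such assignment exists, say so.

a=0, b=0, c=0, d=0

Check with a=0, b=0, c=0, d=0:
t1 = NOT a = NOT 0 = 1
t2 = NOT t1 = NOT 1 = 0
t3 = c XOR t2 = 0 XOR 0 = 0
t4 = t3 XOR d = 0 XOR 0 = 0
t5 = t4 OR t2 = 0 OR 0 = 0
t6 = b XOR t4 = 0 XOR 0 = 0
So t5 = 0 and t6 = 0.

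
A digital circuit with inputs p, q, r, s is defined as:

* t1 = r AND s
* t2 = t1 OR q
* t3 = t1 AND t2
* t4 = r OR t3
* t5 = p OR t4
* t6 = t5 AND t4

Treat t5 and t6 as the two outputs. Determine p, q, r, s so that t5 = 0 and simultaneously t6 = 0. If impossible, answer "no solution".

Check with p=0, q=1, r=0, s=1:
t1 = r AND s = 0 AND 1 = 0
t2 = t1 OR q = 0 OR 1 = 1
t3 = t1 AND t2 = 0 AND 1 = 0
t4 = r OR t3 = 0 OR 0 = 0
t5 = p OR t4 = 0 OR 0 = 0
t6 = t5 AND t4 = 0 AND 0 = 0
So t5 = 0 and t6 = 0.

p=0, q=1, r=0, s=1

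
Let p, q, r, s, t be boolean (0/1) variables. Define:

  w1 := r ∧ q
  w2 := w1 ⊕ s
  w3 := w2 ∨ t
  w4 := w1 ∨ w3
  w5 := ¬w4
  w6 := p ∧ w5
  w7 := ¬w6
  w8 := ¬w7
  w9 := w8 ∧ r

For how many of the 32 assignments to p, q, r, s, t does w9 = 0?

31

w9 = w8 ∧ r must be 0, so at least one of w8, r is 0.
Enumerating the 32 input combinations, 31 give w9 = 0 and 1 give w9 = 1.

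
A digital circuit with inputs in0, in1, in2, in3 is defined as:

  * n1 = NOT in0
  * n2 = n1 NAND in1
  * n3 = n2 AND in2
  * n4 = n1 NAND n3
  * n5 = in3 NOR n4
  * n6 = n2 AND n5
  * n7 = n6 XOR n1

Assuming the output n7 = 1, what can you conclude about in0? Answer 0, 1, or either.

0

n7 = n6 XOR n1 must be 1, so n6 and n1 differ.
Every assignment with n7 = 1 has in0 = 0; there are 7 such assignment(s).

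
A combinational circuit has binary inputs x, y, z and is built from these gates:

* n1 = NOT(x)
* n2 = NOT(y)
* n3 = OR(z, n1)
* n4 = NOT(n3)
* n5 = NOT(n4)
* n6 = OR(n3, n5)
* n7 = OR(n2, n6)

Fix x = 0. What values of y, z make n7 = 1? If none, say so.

y=1, z=0

Check with x = 0 and y=1, z=0:
n1 = NOT(x) = NOT 0 = 1
n2 = NOT(y) = NOT 1 = 0
n3 = OR(z, n1) = OR(0, 1) = 1
n4 = NOT(n3) = NOT 1 = 0
n5 = NOT(n4) = NOT 0 = 1
n6 = OR(n3, n5) = OR(1, 1) = 1
n7 = OR(n2, n6) = OR(0, 1) = 1
So n7 = 1.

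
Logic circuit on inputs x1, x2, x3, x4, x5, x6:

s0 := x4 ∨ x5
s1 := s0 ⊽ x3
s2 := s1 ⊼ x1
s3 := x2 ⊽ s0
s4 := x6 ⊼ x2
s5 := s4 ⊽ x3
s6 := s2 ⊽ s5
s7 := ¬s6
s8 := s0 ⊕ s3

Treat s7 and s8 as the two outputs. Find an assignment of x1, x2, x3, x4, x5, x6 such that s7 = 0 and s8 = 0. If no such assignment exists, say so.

Check with x1=1, x2=1, x3=0, x4=0, x5=0, x6=0:
s0 = x4 ∨ x5 = 0 ∨ 0 = 0
s1 = s0 ⊽ x3 = 0 ⊽ 0 = 1
s2 = s1 ⊼ x1 = 1 ⊼ 1 = 0
s3 = x2 ⊽ s0 = 1 ⊽ 0 = 0
s4 = x6 ⊼ x2 = 0 ⊼ 1 = 1
s5 = s4 ⊽ x3 = 1 ⊽ 0 = 0
s6 = s2 ⊽ s5 = 0 ⊽ 0 = 1
s7 = ¬s6 = ¬1 = 0
s8 = s0 ⊕ s3 = 0 ⊕ 0 = 0
So s7 = 0 and s8 = 0.

x1=1, x2=1, x3=0, x4=0, x5=0, x6=0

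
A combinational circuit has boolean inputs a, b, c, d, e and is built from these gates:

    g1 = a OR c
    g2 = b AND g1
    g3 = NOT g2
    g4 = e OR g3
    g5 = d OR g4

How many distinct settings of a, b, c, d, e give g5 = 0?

g5 = d OR g4 must be 0, so both d = 0 and g4 = 0.
g4 = e OR g3 must be 0, so both e = 0 and g3 = 0.
g3 = NOT g2 must be 0, so g2 = 1.
Satisfying assignments:
  a=0, b=1, c=1, d=0, e=0
  a=1, b=1, c=0, d=0, e=0
  a=1, b=1, c=1, d=0, e=0

3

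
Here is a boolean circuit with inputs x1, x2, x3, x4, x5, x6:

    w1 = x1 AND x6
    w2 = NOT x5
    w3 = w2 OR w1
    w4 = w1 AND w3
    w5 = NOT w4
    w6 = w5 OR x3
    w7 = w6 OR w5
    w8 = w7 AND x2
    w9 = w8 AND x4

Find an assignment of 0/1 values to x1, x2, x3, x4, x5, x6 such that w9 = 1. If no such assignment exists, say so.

Check with x1=1 x2=1 x3=0 x4=1 x5=0 x6=0:
w1 = x1 AND x6 = 1 AND 0 = 0
w2 = NOT x5 = NOT 0 = 1
w3 = w2 OR w1 = 1 OR 0 = 1
w4 = w1 AND w3 = 0 AND 1 = 0
w5 = NOT w4 = NOT 0 = 1
w6 = w5 OR x3 = 1 OR 0 = 1
w7 = w6 OR w5 = 1 OR 1 = 1
w8 = w7 AND x2 = 1 AND 1 = 1
w9 = w8 AND x4 = 1 AND 1 = 1
So w9 = 1 as required.

x1=1 x2=1 x3=0 x4=1 x5=0 x6=0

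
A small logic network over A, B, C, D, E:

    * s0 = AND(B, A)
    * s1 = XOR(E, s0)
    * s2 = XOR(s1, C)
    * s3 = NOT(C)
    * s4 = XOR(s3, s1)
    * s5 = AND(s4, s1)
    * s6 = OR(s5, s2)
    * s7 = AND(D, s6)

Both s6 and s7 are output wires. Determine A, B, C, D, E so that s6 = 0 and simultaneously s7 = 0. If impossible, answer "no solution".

Check with A=1 B=0 C=0 D=0 E=0:
s0 = AND(B, A) = AND(0, 1) = 0
s1 = XOR(E, s0) = XOR(0, 0) = 0
s2 = XOR(s1, C) = XOR(0, 0) = 0
s3 = NOT(C) = NOT 0 = 1
s4 = XOR(s3, s1) = XOR(1, 0) = 1
s5 = AND(s4, s1) = AND(1, 0) = 0
s6 = OR(s5, s2) = OR(0, 0) = 0
s7 = AND(D, s6) = AND(0, 0) = 0
So s6 = 0 and s7 = 0.

A=1 B=0 C=0 D=0 E=0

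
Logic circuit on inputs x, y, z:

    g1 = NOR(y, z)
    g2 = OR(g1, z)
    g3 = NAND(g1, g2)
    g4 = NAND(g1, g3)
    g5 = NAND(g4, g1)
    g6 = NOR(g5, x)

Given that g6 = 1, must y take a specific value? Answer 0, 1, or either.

0

g6 = NOR(g5, x) must be 1, so both g5 = 0 and x = 0.
g5 = NAND(g4, g1) must be 0, so both g4 = 1 and g1 = 1.
Every assignment with g6 = 1 has y = 0; there are 1 such assignment(s).
  x=0, y=0, z=0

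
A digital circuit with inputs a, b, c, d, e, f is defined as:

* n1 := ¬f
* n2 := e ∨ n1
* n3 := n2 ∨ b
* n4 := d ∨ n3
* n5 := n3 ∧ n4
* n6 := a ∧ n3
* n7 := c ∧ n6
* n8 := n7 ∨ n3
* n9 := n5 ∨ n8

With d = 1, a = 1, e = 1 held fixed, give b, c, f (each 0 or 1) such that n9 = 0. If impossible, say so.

With d = 1, a = 1, e = 1 fixed, none of the 8 settings of b, c, f give n9 = 0.
For example, with b=1, c=1, f=0:
n1 = ¬f = ¬0 = 1
n2 = e ∨ n1 = 1 ∨ 1 = 1
n3 = n2 ∨ b = 1 ∨ 1 = 1
n4 = d ∨ n3 = 1 ∨ 1 = 1
n5 = n3 ∧ n4 = 1 ∧ 1 = 1
n6 = a ∧ n3 = 1 ∧ 1 = 1
n7 = c ∧ n6 = 1 ∧ 1 = 1
n8 = n7 ∨ n3 = 1 ∨ 1 = 1
n9 = n5 ∨ n8 = 1 ∨ 1 = 1
giving n9 = 1 ≠ 0.

no solution exists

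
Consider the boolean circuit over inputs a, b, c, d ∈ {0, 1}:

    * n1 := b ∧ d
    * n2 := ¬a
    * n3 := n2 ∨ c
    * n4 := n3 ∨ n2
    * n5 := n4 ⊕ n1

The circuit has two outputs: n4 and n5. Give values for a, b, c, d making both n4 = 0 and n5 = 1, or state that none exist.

a=1, b=1, c=0, d=1

Check with a=1, b=1, c=0, d=1:
n1 = b ∧ d = 1 ∧ 1 = 1
n2 = ¬a = ¬1 = 0
n3 = n2 ∨ c = 0 ∨ 0 = 0
n4 = n3 ∨ n2 = 0 ∨ 0 = 0
n5 = n4 ⊕ n1 = 0 ⊕ 1 = 1
So n4 = 0 and n5 = 1.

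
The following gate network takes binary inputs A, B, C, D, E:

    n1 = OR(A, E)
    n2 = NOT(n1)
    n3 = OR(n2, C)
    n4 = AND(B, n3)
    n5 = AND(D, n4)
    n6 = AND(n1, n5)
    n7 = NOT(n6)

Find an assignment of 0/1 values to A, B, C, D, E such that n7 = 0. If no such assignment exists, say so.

A=1, B=1, C=1, D=1, E=0

Check with A=1, B=1, C=1, D=1, E=0:
n1 = OR(A, E) = OR(1, 0) = 1
n2 = NOT(n1) = NOT 1 = 0
n3 = OR(n2, C) = OR(0, 1) = 1
n4 = AND(B, n3) = AND(1, 1) = 1
n5 = AND(D, n4) = AND(1, 1) = 1
n6 = AND(n1, n5) = AND(1, 1) = 1
n7 = NOT(n6) = NOT 1 = 0
So n7 = 0 as required.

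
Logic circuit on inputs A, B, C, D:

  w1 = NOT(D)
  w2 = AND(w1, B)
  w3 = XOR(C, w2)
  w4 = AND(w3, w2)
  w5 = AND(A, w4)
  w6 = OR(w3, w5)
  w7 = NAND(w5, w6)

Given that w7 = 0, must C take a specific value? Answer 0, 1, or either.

0

w7 = NAND(w5, w6) must be 0, so both w5 = 1 and w6 = 1.
w5 = AND(A, w4) must be 1, so both A = 1 and w4 = 1.
Every assignment with w7 = 0 has C = 0; there are 1 such assignment(s).
  A=1, B=1, C=0, D=0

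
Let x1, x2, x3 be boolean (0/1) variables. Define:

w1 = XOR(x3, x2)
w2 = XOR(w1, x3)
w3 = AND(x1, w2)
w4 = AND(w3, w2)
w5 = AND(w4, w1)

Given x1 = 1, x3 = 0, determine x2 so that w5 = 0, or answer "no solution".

w5 = AND(w4, w1) must be 0, so at least one of w4, w1 is 0.
Check with x1 = 1, x3 = 0 and x2=0:
w1 = XOR(x3, x2) = XOR(0, 0) = 0
w2 = XOR(w1, x3) = XOR(0, 0) = 0
w3 = AND(x1, w2) = AND(1, 0) = 0
w4 = AND(w3, w2) = AND(0, 0) = 0
w5 = AND(w4, w1) = AND(0, 0) = 0
So w5 = 0.

x2=0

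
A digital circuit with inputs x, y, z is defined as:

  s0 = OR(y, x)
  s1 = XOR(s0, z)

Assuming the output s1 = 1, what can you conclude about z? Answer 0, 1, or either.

Both values of z occur among assignments with s1 = 1:
  z=0: x=0, y=1, z=0
  z=1: x=0, y=0, z=1

either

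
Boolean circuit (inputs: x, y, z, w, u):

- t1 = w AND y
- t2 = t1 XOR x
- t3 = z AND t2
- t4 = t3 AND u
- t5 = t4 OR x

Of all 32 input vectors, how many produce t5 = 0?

15

t5 = t4 OR x must be 0, so both t4 = 0 and x = 0.
t4 = t3 AND u must be 0, so at least one of t3, u is 0.
Enumerating the 32 input combinations, 15 give t5 = 0 and 17 give t5 = 1.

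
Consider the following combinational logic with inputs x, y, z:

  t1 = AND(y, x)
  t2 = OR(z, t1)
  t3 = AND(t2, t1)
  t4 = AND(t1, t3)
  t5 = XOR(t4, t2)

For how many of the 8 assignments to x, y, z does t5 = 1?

t5 = XOR(t4, t2) must be 1, so t4 and t2 differ.
Satisfying assignments:
  x=0, y=0, z=1
  x=0, y=1, z=1
  x=1, y=0, z=1

3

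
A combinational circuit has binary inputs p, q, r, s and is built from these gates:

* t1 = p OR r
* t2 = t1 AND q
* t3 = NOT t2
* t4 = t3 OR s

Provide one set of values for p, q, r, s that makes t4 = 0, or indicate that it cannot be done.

p=1, q=1, r=1, s=0

t4 = t3 OR s must be 0, so both t3 = 0 and s = 0.
t3 = NOT t2 must be 0, so t2 = 1.
t2 = t1 AND q must be 1, so both t1 = 1 and q = 1.
Check with p=1, q=1, r=1, s=0:
t1 = p OR r = 1 OR 1 = 1
t2 = t1 AND q = 1 AND 1 = 1
t3 = NOT t2 = NOT 1 = 0
t4 = t3 OR s = 0 OR 0 = 0
So t4 = 0 as required.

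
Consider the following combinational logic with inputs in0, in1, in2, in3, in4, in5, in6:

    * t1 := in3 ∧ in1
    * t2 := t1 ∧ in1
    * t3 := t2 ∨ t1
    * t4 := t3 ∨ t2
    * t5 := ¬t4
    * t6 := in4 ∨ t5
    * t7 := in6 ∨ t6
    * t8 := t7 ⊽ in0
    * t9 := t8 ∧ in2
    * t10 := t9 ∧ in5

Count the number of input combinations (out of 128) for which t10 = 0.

127

t10 = t9 ∧ in5 must be 0, so at least one of t9, in5 is 0.
Enumerating the 128 input combinations, 127 give t10 = 0 and 1 give t10 = 1.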